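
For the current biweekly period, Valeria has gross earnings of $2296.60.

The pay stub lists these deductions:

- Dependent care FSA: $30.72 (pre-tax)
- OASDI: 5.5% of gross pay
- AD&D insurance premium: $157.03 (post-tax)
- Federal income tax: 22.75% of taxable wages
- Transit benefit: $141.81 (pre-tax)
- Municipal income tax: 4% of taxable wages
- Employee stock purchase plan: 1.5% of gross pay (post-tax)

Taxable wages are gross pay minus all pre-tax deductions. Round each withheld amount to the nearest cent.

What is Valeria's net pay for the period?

Transit benefit: $141.81
Dependent care FSA: $30.72
Pre-tax total = $141.81 + $30.72 = $172.53
Taxable wages = $2296.60 − $172.53 = $2124.07
Municipal income tax: $2124.07 × 0.04 = $84.96
Federal income tax: $2124.07 × 0.2275 = $483.23
OASDI: $2296.60 × 0.055 = $126.31
AD&D insurance premium: $157.03
Employee stock purchase plan: $2296.60 × 0.015 = $34.45
Total deductions = $141.81 + $30.72 + $84.96 + $483.23 + $126.31 + $157.03 + $34.45 = $1058.51
Net pay = $2296.60 − $1058.51 = $1238.09

$1238.09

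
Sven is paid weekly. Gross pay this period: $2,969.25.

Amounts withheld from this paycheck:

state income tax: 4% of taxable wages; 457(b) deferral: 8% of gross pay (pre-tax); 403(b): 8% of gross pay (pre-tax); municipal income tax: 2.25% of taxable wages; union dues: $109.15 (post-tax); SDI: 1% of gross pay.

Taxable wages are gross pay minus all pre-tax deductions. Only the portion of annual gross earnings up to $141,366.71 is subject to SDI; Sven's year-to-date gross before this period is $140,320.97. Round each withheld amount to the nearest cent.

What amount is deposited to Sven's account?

$2,218.67

457(b) deferral: $2,969.25 × 0.08 = $237.54
403(b): $2,969.25 × 0.08 = $237.54
Pre-tax total = $237.54 + $237.54 = $475.08
Taxable wages = $2,969.25 − $475.08 = $2,494.17
State income tax: $2,494.17 × 0.04 = $99.77
Municipal income tax: $2,494.17 × 0.0225 = $56.12
SDI: only $141,366.71 − $140,320.97 = $1,045.74 of this check is subject → $1,045.74 × 0.01 = $10.46
Union dues: $109.15
Total deductions = $237.54 + $237.54 + $99.77 + $56.12 + $10.46 + $109.15 = $750.58
Net pay = $2,969.25 − $750.58 = $2,218.67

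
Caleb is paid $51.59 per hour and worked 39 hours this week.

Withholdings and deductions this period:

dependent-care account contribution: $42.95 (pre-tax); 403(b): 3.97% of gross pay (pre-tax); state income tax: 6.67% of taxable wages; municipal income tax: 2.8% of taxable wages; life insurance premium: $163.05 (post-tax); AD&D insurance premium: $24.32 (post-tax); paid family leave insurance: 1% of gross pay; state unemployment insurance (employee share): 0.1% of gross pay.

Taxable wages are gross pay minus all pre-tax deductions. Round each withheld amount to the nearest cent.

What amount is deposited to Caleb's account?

Gross pay: 39 × $51.59 = $2,012.01
Dependent-care account contribution: $42.95
403(b): $2,012.01 × 0.0397 = $79.88
Pre-tax total = $42.95 + $79.88 = $122.83
Taxable wages = $2,012.01 − $122.83 = $1,889.18
Municipal income tax: $1,889.18 × 0.028 = $52.90
State income tax: $1,889.18 × 0.0667 = $126.01
Paid family leave insurance: $2,012.01 × 0.01 = $20.12
State unemployment insurance (employee share): $2,012.01 × 0.001 = $2.01
AD&D insurance premium: $24.32
Life insurance premium: $163.05
Total deductions = $42.95 + $79.88 + $52.90 + $126.01 + $20.12 + $2.01 + $24.32 + $163.05 = $511.24
Net pay = $2,012.01 − $511.24 = $1,500.77

$1,500.77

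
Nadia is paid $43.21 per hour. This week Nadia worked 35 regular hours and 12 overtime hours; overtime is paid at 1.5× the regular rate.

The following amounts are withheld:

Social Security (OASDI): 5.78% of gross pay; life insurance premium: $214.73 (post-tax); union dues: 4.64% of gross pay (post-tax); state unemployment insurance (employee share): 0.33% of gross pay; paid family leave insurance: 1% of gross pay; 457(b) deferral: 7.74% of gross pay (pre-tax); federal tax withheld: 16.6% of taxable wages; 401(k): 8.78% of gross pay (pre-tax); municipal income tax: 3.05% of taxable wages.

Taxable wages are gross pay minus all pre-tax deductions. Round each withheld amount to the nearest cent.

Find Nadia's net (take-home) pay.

$1,052.31

Regular pay: 35 × $43.21 = $1,512.35
Overtime pay: 12 × $43.21 × 1.5 = $777.78
Gross pay = $1,512.35 + $777.78 = $2,290.13
457(b) deferral: $2,290.13 × 0.0774 = $177.26
401(k): $2,290.13 × 0.0878 = $201.07
Pre-tax total = $177.26 + $201.07 = $378.33
Taxable wages = $2,290.13 − $378.33 = $1,911.80
Federal tax withheld: $1,911.80 × 0.166 = $317.36
Municipal income tax: $1,911.80 × 0.0305 = $58.31
State unemployment insurance (employee share): $2,290.13 × 0.0033 = $7.56
Paid family leave insurance: $2,290.13 × 0.01 = $22.90
Social Security (OASDI): $2,290.13 × 0.0578 = $132.37
Union dues: $2,290.13 × 0.0464 = $106.26
Life insurance premium: $214.73
Total deductions = $177.26 + $201.07 + $317.36 + $58.31 + $7.56 + $22.90 + $132.37 + $106.26 + $214.73 = $1,237.82
Net pay = $2,290.13 − $1,237.82 = $1,052.31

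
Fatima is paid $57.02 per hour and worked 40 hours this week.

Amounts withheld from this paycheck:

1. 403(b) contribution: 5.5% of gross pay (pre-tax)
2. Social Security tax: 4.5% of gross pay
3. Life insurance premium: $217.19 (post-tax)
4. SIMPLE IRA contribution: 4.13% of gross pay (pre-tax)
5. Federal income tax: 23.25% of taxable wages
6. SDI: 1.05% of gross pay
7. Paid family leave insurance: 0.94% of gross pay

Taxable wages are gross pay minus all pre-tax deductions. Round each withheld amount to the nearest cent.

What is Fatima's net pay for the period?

$1,216.72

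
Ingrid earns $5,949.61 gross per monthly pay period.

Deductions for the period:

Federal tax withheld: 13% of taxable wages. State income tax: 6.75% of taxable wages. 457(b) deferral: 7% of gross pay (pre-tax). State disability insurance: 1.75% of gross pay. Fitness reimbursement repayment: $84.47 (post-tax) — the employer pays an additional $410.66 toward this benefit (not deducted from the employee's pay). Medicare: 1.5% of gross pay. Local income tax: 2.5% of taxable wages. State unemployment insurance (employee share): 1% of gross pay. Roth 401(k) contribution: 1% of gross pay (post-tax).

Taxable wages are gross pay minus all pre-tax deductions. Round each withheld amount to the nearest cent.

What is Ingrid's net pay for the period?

$3,905.18

457(b) deferral: $5,949.61 × 0.07 = $416.47
Taxable wages = $5,949.61 − $416.47 = $5,533.14
Local income tax: $5,533.14 × 0.025 = $138.33
State income tax: $5,533.14 × 0.0675 = $373.49
Federal tax withheld: $5,533.14 × 0.13 = $719.31
State unemployment insurance (employee share): $5,949.61 × 0.01 = $59.50
State disability insurance: $5,949.61 × 0.0175 = $104.12
Medicare: $5,949.61 × 0.015 = $89.24
Roth 401(k) contribution: $5,949.61 × 0.01 = $59.50
Fitness reimbursement repayment: $84.47
(Employer's $410.66 toward fitness reimbursement repayment is not withheld from the employee.)
Total deductions = $416.47 + $138.33 + $373.49 + $719.31 + $59.50 + $104.12 + $89.24 + $59.50 + $84.47 = $2,044.43
Net pay = $5,949.61 − $2,044.43 = $3,905.18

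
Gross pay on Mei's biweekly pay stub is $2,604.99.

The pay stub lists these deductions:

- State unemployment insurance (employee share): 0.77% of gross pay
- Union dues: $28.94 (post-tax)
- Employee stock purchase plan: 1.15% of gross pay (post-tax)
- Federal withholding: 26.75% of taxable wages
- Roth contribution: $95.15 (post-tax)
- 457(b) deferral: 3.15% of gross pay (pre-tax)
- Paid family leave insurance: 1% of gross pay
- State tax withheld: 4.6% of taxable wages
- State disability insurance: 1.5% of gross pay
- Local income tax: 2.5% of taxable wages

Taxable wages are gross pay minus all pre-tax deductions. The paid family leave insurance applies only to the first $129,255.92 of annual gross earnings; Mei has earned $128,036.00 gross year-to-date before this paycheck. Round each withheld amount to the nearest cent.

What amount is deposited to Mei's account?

$1,443.55

457(b) deferral: $2,604.99 × 0.0315 = $82.06
Taxable wages = $2,604.99 − $82.06 = $2,522.93
State tax withheld: $2,522.93 × 0.046 = $116.05
Local income tax: $2,522.93 × 0.025 = $63.07
Federal withholding: $2,522.93 × 0.2675 = $674.88
State disability insurance: $2,604.99 × 0.015 = $39.07
Paid family leave insurance: only $129,255.92 − $128,036.00 = $1,219.92 of this check is subject → $1,219.92 × 0.01 = $12.20
State unemployment insurance (employee share): $2,604.99 × 0.0077 = $20.06
Union dues: $28.94
Employee stock purchase plan: $2,604.99 × 0.0115 = $29.96
Roth contribution: $95.15
Total deductions = $82.06 + $116.05 + $63.07 + $674.88 + $39.07 + $12.20 + $20.06 + $28.94 + $29.96 + $95.15 = $1,161.44
Net pay = $2,604.99 − $1,161.44 = $1,443.55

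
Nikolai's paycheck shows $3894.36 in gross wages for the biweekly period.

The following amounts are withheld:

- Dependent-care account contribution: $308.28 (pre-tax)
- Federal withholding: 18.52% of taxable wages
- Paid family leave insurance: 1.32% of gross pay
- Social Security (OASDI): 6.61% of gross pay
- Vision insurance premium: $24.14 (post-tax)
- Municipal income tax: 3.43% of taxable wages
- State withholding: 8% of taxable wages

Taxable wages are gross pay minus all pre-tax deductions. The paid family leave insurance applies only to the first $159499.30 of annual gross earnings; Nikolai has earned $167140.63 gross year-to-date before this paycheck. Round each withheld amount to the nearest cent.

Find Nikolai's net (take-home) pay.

$2230.49

Dependent-care account contribution: $308.28
Taxable wages = $3894.36 − $308.28 = $3586.08
Municipal income tax: $3586.08 × 0.0343 = $123.00
Federal withholding: $3586.08 × 0.1852 = $664.14
State withholding: $3586.08 × 0.08 = $286.89
Paid family leave insurance: annual cap $159499.30 already reached (YTD $167140.63), so $0.00
Social Security (OASDI): $3894.36 × 0.0661 = $257.42
Vision insurance premium: $24.14
Total deductions = $308.28 + $123.00 + $664.14 + $286.89 + $0.00 + $257.42 + $24.14 = $1663.87
Net pay = $3894.36 − $1663.87 = $2230.49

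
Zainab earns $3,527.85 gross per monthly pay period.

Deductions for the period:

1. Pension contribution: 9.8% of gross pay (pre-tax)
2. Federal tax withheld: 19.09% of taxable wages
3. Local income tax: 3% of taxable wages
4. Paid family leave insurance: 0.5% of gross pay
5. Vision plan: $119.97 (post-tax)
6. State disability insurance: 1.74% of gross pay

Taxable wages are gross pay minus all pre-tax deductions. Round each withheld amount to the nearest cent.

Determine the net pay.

Pension contribution: $3,527.85 × 0.098 = $345.73
Taxable wages = $3,527.85 − $345.73 = $3,182.12
Local income tax: $3,182.12 × 0.03 = $95.46
Federal tax withheld: $3,182.12 × 0.1909 = $607.47
Paid family leave insurance: $3,527.85 × 0.005 = $17.64
State disability insurance: $3,527.85 × 0.0174 = $61.38
Vision plan: $119.97
Total deductions = $345.73 + $95.46 + $607.47 + $17.64 + $61.38 + $119.97 = $1,247.65
Net pay = $3,527.85 − $1,247.65 = $2,280.20

$2,280.20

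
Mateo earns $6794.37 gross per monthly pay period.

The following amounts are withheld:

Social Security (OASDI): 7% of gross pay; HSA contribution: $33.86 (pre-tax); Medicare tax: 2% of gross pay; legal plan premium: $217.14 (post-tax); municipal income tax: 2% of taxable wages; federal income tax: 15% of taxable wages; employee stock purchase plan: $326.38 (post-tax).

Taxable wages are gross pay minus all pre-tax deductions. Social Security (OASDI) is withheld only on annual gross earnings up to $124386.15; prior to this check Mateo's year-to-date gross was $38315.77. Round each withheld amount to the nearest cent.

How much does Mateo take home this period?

HSA contribution: $33.86
Taxable wages = $6794.37 − $33.86 = $6760.51
Municipal income tax: $6760.51 × 0.02 = $135.21
Federal income tax: $6760.51 × 0.15 = $1014.08
Social Security (OASDI): cap not yet reached, full $6794.37 is subject → $6794.37 × 0.07 = $475.61
Medicare tax: $6794.37 × 0.02 = $135.89
Employee stock purchase plan: $326.38
Legal plan premium: $217.14
Total deductions = $33.86 + $135.21 + $1014.08 + $475.61 + $135.89 + $326.38 + $217.14 = $2338.17
Net pay = $6794.37 − $2338.17 = $4456.20

$4456.20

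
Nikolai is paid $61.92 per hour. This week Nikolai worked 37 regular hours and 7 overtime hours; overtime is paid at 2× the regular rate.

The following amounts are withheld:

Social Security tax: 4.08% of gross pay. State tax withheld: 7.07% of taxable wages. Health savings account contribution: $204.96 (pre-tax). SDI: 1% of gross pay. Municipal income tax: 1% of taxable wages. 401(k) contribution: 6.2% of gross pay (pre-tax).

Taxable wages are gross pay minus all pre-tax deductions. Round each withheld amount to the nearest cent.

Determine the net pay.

$2374.25

Regular pay: 37 × $61.92 = $2291.04
Overtime pay: 7 × $61.92 × 2 = $866.88
Gross pay = $2291.04 + $866.88 = $3157.92
401(k) contribution: $3157.92 × 0.062 = $195.79
Health savings account contribution: $204.96
Pre-tax total = $195.79 + $204.96 = $400.75
Taxable wages = $3157.92 − $400.75 = $2757.17
State tax withheld: $2757.17 × 0.0707 = $194.93
Municipal income tax: $2757.17 × 0.01 = $27.57
Social Security tax: $3157.92 × 0.0408 = $128.84
SDI: $3157.92 × 0.01 = $31.58
Total deductions = $195.79 + $204.96 + $194.93 + $27.57 + $128.84 + $31.58 = $783.67
Net pay = $3157.92 − $783.67 = $2374.25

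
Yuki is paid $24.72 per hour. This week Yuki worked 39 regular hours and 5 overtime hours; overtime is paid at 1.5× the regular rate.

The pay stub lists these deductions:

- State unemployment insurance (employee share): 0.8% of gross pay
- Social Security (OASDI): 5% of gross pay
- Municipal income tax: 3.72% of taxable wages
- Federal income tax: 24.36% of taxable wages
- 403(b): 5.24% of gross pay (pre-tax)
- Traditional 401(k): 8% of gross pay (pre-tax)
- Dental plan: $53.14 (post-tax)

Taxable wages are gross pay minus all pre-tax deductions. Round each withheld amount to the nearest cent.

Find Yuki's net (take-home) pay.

$597.44

Regular pay: 39 × $24.72 = $964.08
Overtime pay: 5 × $24.72 × 1.5 = $185.40
Gross pay = $964.08 + $185.40 = $1149.48
403(b): $1149.48 × 0.0524 = $60.23
Traditional 401(k): $1149.48 × 0.08 = $91.96
Pre-tax total = $60.23 + $91.96 = $152.19
Taxable wages = $1149.48 − $152.19 = $997.29
Federal income tax: $997.29 × 0.2436 = $242.94
Municipal income tax: $997.29 × 0.0372 = $37.10
Social Security (OASDI): $1149.48 × 0.05 = $57.47
State unemployment insurance (employee share): $1149.48 × 0.008 = $9.20
Dental plan: $53.14
Total deductions = $60.23 + $91.96 + $242.94 + $37.10 + $57.47 + $9.20 + $53.14 = $552.04
Net pay = $1149.48 − $552.04 = $597.44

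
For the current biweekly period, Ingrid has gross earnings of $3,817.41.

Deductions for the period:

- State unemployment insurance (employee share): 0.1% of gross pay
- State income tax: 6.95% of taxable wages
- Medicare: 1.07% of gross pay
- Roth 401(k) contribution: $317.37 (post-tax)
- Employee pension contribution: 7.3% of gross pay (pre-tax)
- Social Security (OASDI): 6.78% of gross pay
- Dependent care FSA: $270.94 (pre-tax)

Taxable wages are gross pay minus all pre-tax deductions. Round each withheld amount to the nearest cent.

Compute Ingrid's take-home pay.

Employee pension contribution: $3,817.41 × 0.073 = $278.67
Dependent care FSA: $270.94
Pre-tax total = $278.67 + $270.94 = $549.61
Taxable wages = $3,817.41 − $549.61 = $3,267.80
State income tax: $3,267.80 × 0.0695 = $227.11
Social Security (OASDI): $3,817.41 × 0.0678 = $258.82
Medicare: $3,817.41 × 0.0107 = $40.85
State unemployment insurance (employee share): $3,817.41 × 0.001 = $3.82
Roth 401(k) contribution: $317.37
Total deductions = $278.67 + $270.94 + $227.11 + $258.82 + $40.85 + $3.82 + $317.37 = $1,397.58
Net pay = $3,817.41 − $1,397.58 = $2,419.83

$2,419.83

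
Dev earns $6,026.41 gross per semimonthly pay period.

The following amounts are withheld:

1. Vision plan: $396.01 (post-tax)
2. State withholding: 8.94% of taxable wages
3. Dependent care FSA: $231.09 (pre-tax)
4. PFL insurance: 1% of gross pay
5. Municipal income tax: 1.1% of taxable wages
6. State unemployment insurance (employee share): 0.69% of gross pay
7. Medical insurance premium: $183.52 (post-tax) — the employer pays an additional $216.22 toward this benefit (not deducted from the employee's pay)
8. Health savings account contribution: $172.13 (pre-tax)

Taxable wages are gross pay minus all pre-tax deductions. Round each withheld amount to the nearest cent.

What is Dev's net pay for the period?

Dependent care FSA: $231.09
Health savings account contribution: $172.13
Pre-tax total = $231.09 + $172.13 = $403.22
Taxable wages = $6,026.41 − $403.22 = $5,623.19
State withholding: $5,623.19 × 0.0894 = $502.71
Municipal income tax: $5,623.19 × 0.011 = $61.86
State unemployment insurance (employee share): $6,026.41 × 0.0069 = $41.58
PFL insurance: $6,026.41 × 0.01 = $60.26
Vision plan: $396.01
Medical insurance premium: $183.52
(Employer's $216.22 toward medical insurance premium is not withheld from the employee.)
Total deductions = $231.09 + $172.13 + $502.71 + $61.86 + $41.58 + $60.26 + $396.01 + $183.52 = $1,649.16
Net pay = $6,026.41 − $1,649.16 = $4,377.25

$4,377.25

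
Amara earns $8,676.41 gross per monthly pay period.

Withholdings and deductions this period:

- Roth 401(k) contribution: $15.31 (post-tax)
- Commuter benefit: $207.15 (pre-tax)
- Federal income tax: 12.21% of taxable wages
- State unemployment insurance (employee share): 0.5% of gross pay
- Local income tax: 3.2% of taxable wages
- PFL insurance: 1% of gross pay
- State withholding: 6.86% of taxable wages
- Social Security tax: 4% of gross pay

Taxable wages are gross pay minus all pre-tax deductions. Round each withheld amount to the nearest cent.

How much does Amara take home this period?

Commuter benefit: $207.15
Taxable wages = $8,676.41 − $207.15 = $8,469.26
State withholding: $8,469.26 × 0.0686 = $580.99
Federal income tax: $8,469.26 × 0.1221 = $1,034.10
Local income tax: $8,469.26 × 0.032 = $271.02
State unemployment insurance (employee share): $8,676.41 × 0.005 = $43.38
Social Security tax: $8,676.41 × 0.04 = $347.06
PFL insurance: $8,676.41 × 0.01 = $86.76
Roth 401(k) contribution: $15.31
Total deductions = $207.15 + $580.99 + $1,034.10 + $271.02 + $43.38 + $347.06 + $86.76 + $15.31 = $2,585.77
Net pay = $8,676.41 − $2,585.77 = $6,090.64

$6,090.64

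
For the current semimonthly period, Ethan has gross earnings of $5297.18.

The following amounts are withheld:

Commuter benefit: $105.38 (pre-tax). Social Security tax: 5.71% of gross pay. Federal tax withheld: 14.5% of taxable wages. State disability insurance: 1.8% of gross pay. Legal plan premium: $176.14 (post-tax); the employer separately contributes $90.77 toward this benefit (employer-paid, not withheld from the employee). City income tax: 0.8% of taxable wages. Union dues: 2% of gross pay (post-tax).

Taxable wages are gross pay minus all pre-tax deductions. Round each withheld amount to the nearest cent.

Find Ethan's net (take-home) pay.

Commuter benefit: $105.38
Taxable wages = $5297.18 − $105.38 = $5191.80
City income tax: $5191.80 × 0.008 = $41.53
Federal tax withheld: $5191.80 × 0.145 = $752.81
State disability insurance: $5297.18 × 0.018 = $95.35
Social Security tax: $5297.18 × 0.0571 = $302.47
Legal plan premium: $176.14
Union dues: $5297.18 × 0.02 = $105.94
(Employer's $90.77 toward legal plan premium is not withheld from the employee.)
Total deductions = $105.38 + $41.53 + $752.81 + $95.35 + $302.47 + $176.14 + $105.94 = $1579.62
Net pay = $5297.18 − $1579.62 = $3717.56

$3717.56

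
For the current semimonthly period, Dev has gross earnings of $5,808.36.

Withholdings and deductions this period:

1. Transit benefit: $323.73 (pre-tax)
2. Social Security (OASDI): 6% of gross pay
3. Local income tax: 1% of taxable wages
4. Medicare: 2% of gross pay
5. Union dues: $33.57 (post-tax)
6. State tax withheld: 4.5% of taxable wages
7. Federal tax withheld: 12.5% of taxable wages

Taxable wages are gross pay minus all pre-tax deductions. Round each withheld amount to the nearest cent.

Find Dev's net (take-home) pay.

$3,999.15

Transit benefit: $323.73
Taxable wages = $5,808.36 − $323.73 = $5,484.63
State tax withheld: $5,484.63 × 0.045 = $246.81
Local income tax: $5,484.63 × 0.01 = $54.85
Federal tax withheld: $5,484.63 × 0.125 = $685.58
Social Security (OASDI): $5,808.36 × 0.06 = $348.50
Medicare: $5,808.36 × 0.02 = $116.17
Union dues: $33.57
Total deductions = $323.73 + $246.81 + $54.85 + $685.58 + $348.50 + $116.17 + $33.57 = $1,809.21
Net pay = $5,808.36 − $1,809.21 = $3,999.15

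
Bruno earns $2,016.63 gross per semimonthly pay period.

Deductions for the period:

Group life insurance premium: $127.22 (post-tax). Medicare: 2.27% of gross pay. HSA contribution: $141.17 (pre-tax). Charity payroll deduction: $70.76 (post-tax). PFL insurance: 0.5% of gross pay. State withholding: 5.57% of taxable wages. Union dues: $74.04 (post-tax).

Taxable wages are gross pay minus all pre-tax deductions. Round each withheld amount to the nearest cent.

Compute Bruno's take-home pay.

HSA contribution: $141.17
Taxable wages = $2,016.63 − $141.17 = $1,875.46
State withholding: $1,875.46 × 0.0557 = $104.46
PFL insurance: $2,016.63 × 0.005 = $10.08
Medicare: $2,016.63 × 0.0227 = $45.78
Charity payroll deduction: $70.76
Group life insurance premium: $127.22
Union dues: $74.04
Total deductions = $141.17 + $104.46 + $10.08 + $45.78 + $70.76 + $127.22 + $74.04 = $573.51
Net pay = $2,016.63 − $573.51 = $1,443.12

$1,443.12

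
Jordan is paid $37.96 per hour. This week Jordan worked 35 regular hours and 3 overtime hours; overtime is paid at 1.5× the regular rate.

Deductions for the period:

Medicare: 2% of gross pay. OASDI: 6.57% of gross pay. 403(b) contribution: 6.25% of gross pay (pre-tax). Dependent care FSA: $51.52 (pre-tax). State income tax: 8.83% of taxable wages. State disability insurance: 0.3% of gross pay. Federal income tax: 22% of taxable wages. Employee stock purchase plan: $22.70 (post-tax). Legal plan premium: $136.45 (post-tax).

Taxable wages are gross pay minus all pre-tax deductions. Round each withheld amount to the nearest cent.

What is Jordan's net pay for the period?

Regular pay: 35 × $37.96 = $1328.60
Overtime pay: 3 × $37.96 × 1.5 = $170.82
Gross pay = $1328.60 + $170.82 = $1499.42
403(b) contribution: $1499.42 × 0.0625 = $93.71
Dependent care FSA: $51.52
Pre-tax total = $93.71 + $51.52 = $145.23
Taxable wages = $1499.42 − $145.23 = $1354.19
State income tax: $1354.19 × 0.0883 = $119.57
Federal income tax: $1354.19 × 0.22 = $297.92
State disability insurance: $1499.42 × 0.003 = $4.50
Medicare: $1499.42 × 0.02 = $29.99
OASDI: $1499.42 × 0.0657 = $98.51
Employee stock purchase plan: $22.70
Legal plan premium: $136.45
Total deductions = $93.71 + $51.52 + $119.57 + $297.92 + $4.50 + $29.99 + $98.51 + $22.70 + $136.45 = $854.87
Net pay = $1499.42 − $854.87 = $644.55

$644.55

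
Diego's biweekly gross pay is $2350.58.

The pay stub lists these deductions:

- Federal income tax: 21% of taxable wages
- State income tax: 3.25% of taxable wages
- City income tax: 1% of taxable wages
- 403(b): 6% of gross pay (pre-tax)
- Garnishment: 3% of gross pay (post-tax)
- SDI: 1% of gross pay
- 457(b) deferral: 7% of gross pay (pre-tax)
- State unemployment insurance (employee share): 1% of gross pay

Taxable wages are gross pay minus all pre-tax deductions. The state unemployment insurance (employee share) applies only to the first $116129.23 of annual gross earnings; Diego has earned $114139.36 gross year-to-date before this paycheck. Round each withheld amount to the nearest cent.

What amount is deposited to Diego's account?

457(b) deferral: $2350.58 × 0.07 = $164.54
403(b): $2350.58 × 0.06 = $141.03
Pre-tax total = $164.54 + $141.03 = $305.57
Taxable wages = $2350.58 − $305.57 = $2045.01
State income tax: $2045.01 × 0.0325 = $66.46
Federal income tax: $2045.01 × 0.21 = $429.45
City income tax: $2045.01 × 0.01 = $20.45
State unemployment insurance (employee share): only $116129.23 − $114139.36 = $1989.87 of this check is subject → $1989.87 × 0.01 = $19.90
SDI: $2350.58 × 0.01 = $23.51
Garnishment: $2350.58 × 0.03 = $70.52
Total deductions = $164.54 + $141.03 + $66.46 + $429.45 + $20.45 + $19.90 + $23.51 + $70.52 = $935.86
Net pay = $2350.58 − $935.86 = $1414.72

$1414.72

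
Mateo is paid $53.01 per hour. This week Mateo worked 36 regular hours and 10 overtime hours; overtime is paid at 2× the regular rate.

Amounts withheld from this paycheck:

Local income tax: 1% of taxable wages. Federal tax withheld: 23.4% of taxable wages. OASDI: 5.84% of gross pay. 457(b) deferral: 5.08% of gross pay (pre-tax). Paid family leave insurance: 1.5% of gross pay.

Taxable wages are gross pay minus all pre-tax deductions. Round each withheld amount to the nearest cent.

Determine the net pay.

$1,912.33

Regular pay: 36 × $53.01 = $1,908.36
Overtime pay: 10 × $53.01 × 2 = $1,060.20
Gross pay = $1,908.36 + $1,060.20 = $2,968.56
457(b) deferral: $2,968.56 × 0.0508 = $150.80
Taxable wages = $2,968.56 − $150.80 = $2,817.76
Local income tax: $2,817.76 × 0.01 = $28.18
Federal tax withheld: $2,817.76 × 0.234 = $659.36
OASDI: $2,968.56 × 0.0584 = $173.36
Paid family leave insurance: $2,968.56 × 0.015 = $44.53
Total deductions = $150.80 + $28.18 + $659.36 + $173.36 + $44.53 = $1,056.23
Net pay = $2,968.56 − $1,056.23 = $1,912.33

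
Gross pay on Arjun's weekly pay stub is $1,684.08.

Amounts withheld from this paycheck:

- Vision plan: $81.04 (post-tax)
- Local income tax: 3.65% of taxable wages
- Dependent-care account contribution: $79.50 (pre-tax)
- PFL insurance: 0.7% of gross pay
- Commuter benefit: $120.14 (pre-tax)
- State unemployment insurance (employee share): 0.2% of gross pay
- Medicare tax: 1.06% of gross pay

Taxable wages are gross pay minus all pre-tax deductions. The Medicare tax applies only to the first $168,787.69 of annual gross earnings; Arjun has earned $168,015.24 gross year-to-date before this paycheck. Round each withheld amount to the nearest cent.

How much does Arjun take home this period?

$1,325.87

Dependent-care account contribution: $79.50
Commuter benefit: $120.14
Pre-tax total = $79.50 + $120.14 = $199.64
Taxable wages = $1,684.08 − $199.64 = $1,484.44
Local income tax: $1,484.44 × 0.0365 = $54.18
State unemployment insurance (employee share): $1,684.08 × 0.002 = $3.37
PFL insurance: $1,684.08 × 0.007 = $11.79
Medicare tax: only $168,787.69 − $168,015.24 = $772.45 of this check is subject → $772.45 × 0.0106 = $8.19
Vision plan: $81.04
Total deductions = $79.50 + $120.14 + $54.18 + $3.37 + $11.79 + $8.19 + $81.04 = $358.21
Net pay = $1,684.08 − $358.21 = $1,325.87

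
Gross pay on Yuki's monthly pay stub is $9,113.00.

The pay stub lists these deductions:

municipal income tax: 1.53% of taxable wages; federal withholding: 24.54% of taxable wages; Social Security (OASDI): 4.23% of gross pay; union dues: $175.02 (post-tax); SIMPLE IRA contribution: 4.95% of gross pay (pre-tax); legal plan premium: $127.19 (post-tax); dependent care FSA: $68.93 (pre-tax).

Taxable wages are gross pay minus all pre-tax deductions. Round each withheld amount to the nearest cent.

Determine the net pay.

$5,665.10

Dependent care FSA: $68.93
SIMPLE IRA contribution: $9,113.00 × 0.0495 = $451.09
Pre-tax total = $68.93 + $451.09 = $520.02
Taxable wages = $9,113.00 − $520.02 = $8,592.98
Federal withholding: $8,592.98 × 0.2454 = $2,108.72
Municipal income tax: $8,592.98 × 0.0153 = $131.47
Social Security (OASDI): $9,113.00 × 0.0423 = $385.48
Legal plan premium: $127.19
Union dues: $175.02
Total deductions = $68.93 + $451.09 + $2,108.72 + $131.47 + $385.48 + $127.19 + $175.02 = $3,447.90
Net pay = $9,113.00 − $3,447.90 = $5,665.10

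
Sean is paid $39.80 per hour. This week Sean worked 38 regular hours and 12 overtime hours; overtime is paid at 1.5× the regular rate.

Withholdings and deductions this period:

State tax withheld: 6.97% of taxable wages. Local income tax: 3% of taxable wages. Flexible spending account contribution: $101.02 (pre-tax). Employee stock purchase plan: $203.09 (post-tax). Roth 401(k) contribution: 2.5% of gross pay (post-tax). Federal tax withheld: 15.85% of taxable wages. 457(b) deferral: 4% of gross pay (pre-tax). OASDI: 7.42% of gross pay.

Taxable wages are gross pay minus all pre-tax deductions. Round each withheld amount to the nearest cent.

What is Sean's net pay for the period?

$1,088.07

Regular pay: 38 × $39.80 = $1,512.40
Overtime pay: 12 × $39.80 × 1.5 = $716.40
Gross pay = $1,512.40 + $716.40 = $2,228.80
Flexible spending account contribution: $101.02
457(b) deferral: $2,228.80 × 0.04 = $89.15
Pre-tax total = $101.02 + $89.15 = $190.17
Taxable wages = $2,228.80 − $190.17 = $2,038.63
Federal tax withheld: $2,038.63 × 0.1585 = $323.12
State tax withheld: $2,038.63 × 0.0697 = $142.09
Local income tax: $2,038.63 × 0.03 = $61.16
OASDI: $2,228.80 × 0.0742 = $165.38
Employee stock purchase plan: $203.09
Roth 401(k) contribution: $2,228.80 × 0.025 = $55.72
Total deductions = $101.02 + $89.15 + $323.12 + $142.09 + $61.16 + $165.38 + $203.09 + $55.72 = $1,140.73
Net pay = $2,228.80 − $1,140.73 = $1,088.07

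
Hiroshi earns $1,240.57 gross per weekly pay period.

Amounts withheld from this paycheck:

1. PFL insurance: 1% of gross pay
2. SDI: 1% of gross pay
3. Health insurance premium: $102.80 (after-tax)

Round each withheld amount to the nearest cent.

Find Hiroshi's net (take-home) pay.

$1,112.95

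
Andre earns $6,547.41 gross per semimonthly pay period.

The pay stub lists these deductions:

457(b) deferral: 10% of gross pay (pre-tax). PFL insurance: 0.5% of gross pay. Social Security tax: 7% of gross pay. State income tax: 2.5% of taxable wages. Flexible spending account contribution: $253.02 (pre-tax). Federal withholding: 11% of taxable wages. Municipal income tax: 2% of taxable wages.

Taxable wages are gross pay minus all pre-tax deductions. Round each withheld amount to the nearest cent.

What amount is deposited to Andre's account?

Flexible spending account contribution: $253.02
457(b) deferral: $6,547.41 × 0.1 = $654.74
Pre-tax total = $253.02 + $654.74 = $907.76
Taxable wages = $6,547.41 − $907.76 = $5,639.65
Federal withholding: $5,639.65 × 0.11 = $620.36
State income tax: $5,639.65 × 0.025 = $140.99
Municipal income tax: $5,639.65 × 0.02 = $112.79
Social Security tax: $6,547.41 × 0.07 = $458.32
PFL insurance: $6,547.41 × 0.005 = $32.74
Total deductions = $253.02 + $654.74 + $620.36 + $140.99 + $112.79 + $458.32 + $32.74 = $2,272.96
Net pay = $6,547.41 − $2,272.96 = $4,274.45

$4,274.45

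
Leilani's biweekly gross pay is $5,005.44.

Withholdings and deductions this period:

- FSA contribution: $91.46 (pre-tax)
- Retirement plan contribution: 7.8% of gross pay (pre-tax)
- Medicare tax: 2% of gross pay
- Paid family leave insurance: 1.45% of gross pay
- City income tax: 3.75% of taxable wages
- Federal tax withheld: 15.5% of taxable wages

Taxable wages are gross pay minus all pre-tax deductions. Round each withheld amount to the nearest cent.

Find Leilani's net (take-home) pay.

FSA contribution: $91.46
Retirement plan contribution: $5,005.44 × 0.078 = $390.42
Pre-tax total = $91.46 + $390.42 = $481.88
Taxable wages = $5,005.44 − $481.88 = $4,523.56
City income tax: $4,523.56 × 0.0375 = $169.63
Federal tax withheld: $4,523.56 × 0.155 = $701.15
Paid family leave insurance: $5,005.44 × 0.0145 = $72.58
Medicare tax: $5,005.44 × 0.02 = $100.11
Total deductions = $91.46 + $390.42 + $169.63 + $701.15 + $72.58 + $100.11 = $1,525.35
Net pay = $5,005.44 − $1,525.35 = $3,480.09

$3,480.09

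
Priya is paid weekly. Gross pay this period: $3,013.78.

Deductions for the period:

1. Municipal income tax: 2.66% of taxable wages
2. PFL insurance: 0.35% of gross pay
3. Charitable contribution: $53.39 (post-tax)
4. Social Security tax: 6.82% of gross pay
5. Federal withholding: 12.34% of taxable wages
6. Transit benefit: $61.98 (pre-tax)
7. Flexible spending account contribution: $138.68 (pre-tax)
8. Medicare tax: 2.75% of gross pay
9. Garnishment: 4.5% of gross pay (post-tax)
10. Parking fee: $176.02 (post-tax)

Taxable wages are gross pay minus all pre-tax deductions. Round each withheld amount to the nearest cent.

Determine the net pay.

$1,727.15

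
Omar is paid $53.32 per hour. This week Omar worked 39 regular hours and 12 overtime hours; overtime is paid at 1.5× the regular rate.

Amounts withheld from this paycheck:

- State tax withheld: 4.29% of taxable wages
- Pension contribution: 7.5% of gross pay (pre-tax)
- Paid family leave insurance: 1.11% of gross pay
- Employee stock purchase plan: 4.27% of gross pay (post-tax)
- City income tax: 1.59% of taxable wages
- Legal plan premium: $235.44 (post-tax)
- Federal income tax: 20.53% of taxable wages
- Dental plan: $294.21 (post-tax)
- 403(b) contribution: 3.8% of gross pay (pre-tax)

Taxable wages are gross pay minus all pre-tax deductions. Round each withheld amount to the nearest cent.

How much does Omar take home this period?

Regular pay: 39 × $53.32 = $2,079.48
Overtime pay: 12 × $53.32 × 1.5 = $959.76
Gross pay = $2,079.48 + $959.76 = $3,039.24
403(b) contribution: $3,039.24 × 0.038 = $115.49
Pension contribution: $3,039.24 × 0.075 = $227.94
Pre-tax total = $115.49 + $227.94 = $343.43
Taxable wages = $3,039.24 − $343.43 = $2,695.81
State tax withheld: $2,695.81 × 0.0429 = $115.65
Federal income tax: $2,695.81 × 0.2053 = $553.45
City income tax: $2,695.81 × 0.0159 = $42.86
Paid family leave insurance: $3,039.24 × 0.0111 = $33.74
Dental plan: $294.21
Legal plan premium: $235.44
Employee stock purchase plan: $3,039.24 × 0.0427 = $129.78
Total deductions = $115.49 + $227.94 + $115.65 + $553.45 + $42.86 + $33.74 + $294.21 + $235.44 + $129.78 = $1,748.56
Net pay = $3,039.24 − $1,748.56 = $1,290.68

$1,290.68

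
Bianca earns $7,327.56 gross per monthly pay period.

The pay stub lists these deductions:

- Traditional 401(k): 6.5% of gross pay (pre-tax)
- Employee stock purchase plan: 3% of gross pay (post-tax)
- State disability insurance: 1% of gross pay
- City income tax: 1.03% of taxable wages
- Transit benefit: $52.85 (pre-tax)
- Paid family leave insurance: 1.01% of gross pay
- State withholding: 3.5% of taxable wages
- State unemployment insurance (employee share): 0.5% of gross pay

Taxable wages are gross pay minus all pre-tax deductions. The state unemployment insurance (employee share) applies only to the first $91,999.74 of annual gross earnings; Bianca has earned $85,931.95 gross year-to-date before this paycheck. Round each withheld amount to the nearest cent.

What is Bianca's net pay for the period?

Traditional 401(k): $7,327.56 × 0.065 = $476.29
Transit benefit: $52.85
Pre-tax total = $476.29 + $52.85 = $529.14
Taxable wages = $7,327.56 − $529.14 = $6,798.42
City income tax: $6,798.42 × 0.0103 = $70.02
State withholding: $6,798.42 × 0.035 = $237.94
State disability insurance: $7,327.56 × 0.01 = $73.28
Paid family leave insurance: $7,327.56 × 0.0101 = $74.01
State unemployment insurance (employee share): only $91,999.74 − $85,931.95 = $6,067.79 of this check is subject → $6,067.79 × 0.005 = $30.34
Employee stock purchase plan: $7,327.56 × 0.03 = $219.83
Total deductions = $476.29 + $52.85 + $70.02 + $237.94 + $73.28 + $74.01 + $30.34 + $219.83 = $1,234.56
Net pay = $7,327.56 − $1,234.56 = $6,093.00

$6,093.00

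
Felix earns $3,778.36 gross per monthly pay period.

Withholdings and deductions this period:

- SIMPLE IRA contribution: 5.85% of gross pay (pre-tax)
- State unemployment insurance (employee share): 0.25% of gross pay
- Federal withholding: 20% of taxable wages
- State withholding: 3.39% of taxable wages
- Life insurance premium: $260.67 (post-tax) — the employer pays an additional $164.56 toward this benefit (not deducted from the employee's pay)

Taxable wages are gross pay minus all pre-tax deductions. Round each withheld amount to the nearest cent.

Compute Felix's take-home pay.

$2,455.15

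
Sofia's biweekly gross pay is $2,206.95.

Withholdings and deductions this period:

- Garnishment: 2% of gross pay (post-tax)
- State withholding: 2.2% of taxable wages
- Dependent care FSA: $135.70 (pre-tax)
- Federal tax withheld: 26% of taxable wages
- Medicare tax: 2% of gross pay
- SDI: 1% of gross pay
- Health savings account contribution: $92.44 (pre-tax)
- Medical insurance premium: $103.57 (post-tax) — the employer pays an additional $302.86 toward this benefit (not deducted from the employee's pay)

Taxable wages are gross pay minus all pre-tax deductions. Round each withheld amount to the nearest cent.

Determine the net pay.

Health savings account contribution: $92.44
Dependent care FSA: $135.70
Pre-tax total = $92.44 + $135.70 = $228.14
Taxable wages = $2,206.95 − $228.14 = $1,978.81
Federal tax withheld: $1,978.81 × 0.26 = $514.49
State withholding: $1,978.81 × 0.022 = $43.53
Medicare tax: $2,206.95 × 0.02 = $44.14
SDI: $2,206.95 × 0.01 = $22.07
Medical insurance premium: $103.57
Garnishment: $2,206.95 × 0.02 = $44.14
(Employer's $302.86 toward medical insurance premium is not withheld from the employee.)
Total deductions = $92.44 + $135.70 + $514.49 + $43.53 + $44.14 + $22.07 + $103.57 + $44.14 = $1,000.08
Net pay = $2,206.95 − $1,000.08 = $1,206.87

$1,206.87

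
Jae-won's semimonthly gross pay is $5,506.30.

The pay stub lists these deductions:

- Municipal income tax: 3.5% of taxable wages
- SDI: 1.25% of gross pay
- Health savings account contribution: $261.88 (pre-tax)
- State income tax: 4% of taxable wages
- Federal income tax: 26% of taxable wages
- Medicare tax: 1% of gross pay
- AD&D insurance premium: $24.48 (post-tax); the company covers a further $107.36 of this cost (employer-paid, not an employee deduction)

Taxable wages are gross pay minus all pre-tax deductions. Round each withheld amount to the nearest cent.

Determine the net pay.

Health savings account contribution: $261.88
Taxable wages = $5,506.30 − $261.88 = $5,244.42
Municipal income tax: $5,244.42 × 0.035 = $183.55
Federal income tax: $5,244.42 × 0.26 = $1,363.55
State income tax: $5,244.42 × 0.04 = $209.78
SDI: $5,506.30 × 0.0125 = $68.83
Medicare tax: $5,506.30 × 0.01 = $55.06
AD&D insurance premium: $24.48
(Employer's $107.36 toward AD&D insurance premium is not withheld from the employee.)
Total deductions = $261.88 + $183.55 + $1,363.55 + $209.78 + $68.83 + $55.06 + $24.48 = $2,167.13
Net pay = $5,506.30 − $2,167.13 = $3,339.17

$3,339.17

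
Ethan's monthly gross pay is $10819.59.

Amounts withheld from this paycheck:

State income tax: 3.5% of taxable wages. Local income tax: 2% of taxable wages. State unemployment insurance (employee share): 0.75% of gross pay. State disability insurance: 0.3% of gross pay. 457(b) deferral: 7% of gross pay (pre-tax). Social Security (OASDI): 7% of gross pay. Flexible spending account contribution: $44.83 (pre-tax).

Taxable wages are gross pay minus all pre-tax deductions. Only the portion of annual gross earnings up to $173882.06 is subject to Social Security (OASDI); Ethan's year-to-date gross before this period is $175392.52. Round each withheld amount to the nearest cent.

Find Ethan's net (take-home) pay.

$9352.82

Flexible spending account contribution: $44.83
457(b) deferral: $10819.59 × 0.07 = $757.37
Pre-tax total = $44.83 + $757.37 = $802.20
Taxable wages = $10819.59 − $802.20 = $10017.39
State income tax: $10017.39 × 0.035 = $350.61
Local income tax: $10017.39 × 0.02 = $200.35
State unemployment insurance (employee share): $10819.59 × 0.0075 = $81.15
Social Security (OASDI): annual cap $173882.06 already reached (YTD $175392.52), so $0.00
State disability insurance: $10819.59 × 0.003 = $32.46
Total deductions = $44.83 + $757.37 + $350.61 + $200.35 + $81.15 + $0.00 + $32.46 = $1466.77
Net pay = $10819.59 − $1466.77 = $9352.82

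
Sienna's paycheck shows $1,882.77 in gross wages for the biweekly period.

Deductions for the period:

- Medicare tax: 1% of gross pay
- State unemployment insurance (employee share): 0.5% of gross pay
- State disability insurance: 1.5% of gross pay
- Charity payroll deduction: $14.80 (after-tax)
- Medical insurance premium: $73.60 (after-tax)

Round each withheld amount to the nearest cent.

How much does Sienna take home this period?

State disability insurance: $1,882.77 × 0.015 = $28.24
State unemployment insurance (employee share): $1,882.77 × 0.005 = $9.41
Medicare tax: $1,882.77 × 0.01 = $18.83
Charity payroll deduction: $14.80
Medical insurance premium: $73.60
Total deductions = $28.24 + $9.41 + $18.83 + $14.80 + $73.60 = $144.88
Net pay = $1,882.77 − $144.88 = $1,737.89

$1,737.89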